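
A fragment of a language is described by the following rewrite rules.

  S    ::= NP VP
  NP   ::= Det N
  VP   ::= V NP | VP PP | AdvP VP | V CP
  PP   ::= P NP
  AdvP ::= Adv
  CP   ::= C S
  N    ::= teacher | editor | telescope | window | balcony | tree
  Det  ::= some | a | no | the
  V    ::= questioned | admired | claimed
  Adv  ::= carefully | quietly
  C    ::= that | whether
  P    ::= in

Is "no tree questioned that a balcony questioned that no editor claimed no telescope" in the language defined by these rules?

[S [NP [Det no] [N tree]] [VP [V questioned] [CP [C that] [S [NP [Det a] [N balcony]] [VP [V questioned] [CP [C that] [S [NP [Det no] [N editor]] [VP [V claimed] [NP [Det no] [N telescope]]]]]]]]]]
The bracketing above is licensed at every node by one of the given productions, with S at the root.

Grammatical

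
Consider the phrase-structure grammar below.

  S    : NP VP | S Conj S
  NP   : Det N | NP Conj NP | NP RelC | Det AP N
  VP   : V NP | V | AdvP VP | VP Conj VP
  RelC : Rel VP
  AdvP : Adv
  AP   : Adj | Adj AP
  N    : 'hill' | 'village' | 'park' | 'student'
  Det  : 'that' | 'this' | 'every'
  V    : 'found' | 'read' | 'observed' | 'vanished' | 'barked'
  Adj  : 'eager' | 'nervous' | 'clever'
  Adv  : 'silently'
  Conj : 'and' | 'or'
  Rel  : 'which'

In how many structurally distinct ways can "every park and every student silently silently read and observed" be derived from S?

Two of the 3 distinct bracketings:
[S [NP [NP [Det every] [N park]] [Conj and] [NP [Det every] [N student]]] [VP [AdvP [Adv silently]] [VP [AdvP [Adv silently]] [VP [VP [V read]] [Conj and] [VP [V observed]]]]]]
[S [NP [NP [Det every] [N park]] [Conj and] [NP [Det every] [N student]]] [VP [AdvP [Adv silently]] [VP [VP [AdvP [Adv silently]] [VP [V read]]] [Conj and] [VP [V observed]]]]]
The trees differ in how a recursive rule is bracketed over the same span.

3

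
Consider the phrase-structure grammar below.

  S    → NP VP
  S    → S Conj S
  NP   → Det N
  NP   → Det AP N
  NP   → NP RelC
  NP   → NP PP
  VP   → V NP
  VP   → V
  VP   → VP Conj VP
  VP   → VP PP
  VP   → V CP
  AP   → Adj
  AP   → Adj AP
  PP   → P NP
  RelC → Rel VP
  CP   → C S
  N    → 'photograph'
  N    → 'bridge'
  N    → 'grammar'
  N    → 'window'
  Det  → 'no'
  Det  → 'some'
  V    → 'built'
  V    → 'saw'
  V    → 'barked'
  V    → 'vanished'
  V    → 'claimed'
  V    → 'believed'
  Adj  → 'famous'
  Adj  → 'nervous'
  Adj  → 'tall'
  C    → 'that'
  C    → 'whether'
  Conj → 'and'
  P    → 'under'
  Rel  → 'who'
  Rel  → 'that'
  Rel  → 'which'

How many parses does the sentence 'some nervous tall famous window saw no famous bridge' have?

[S [NP [Det some] [AP [Adj nervous] [AP [Adj tall] [AP [Adj famous]]]] [N window]] [VP [V saw] [NP [Det no] [AP [Adj famous]] [N bridge]]]]
No rule offers an alternative attachment or grouping for any span, so this is the only derivation.

1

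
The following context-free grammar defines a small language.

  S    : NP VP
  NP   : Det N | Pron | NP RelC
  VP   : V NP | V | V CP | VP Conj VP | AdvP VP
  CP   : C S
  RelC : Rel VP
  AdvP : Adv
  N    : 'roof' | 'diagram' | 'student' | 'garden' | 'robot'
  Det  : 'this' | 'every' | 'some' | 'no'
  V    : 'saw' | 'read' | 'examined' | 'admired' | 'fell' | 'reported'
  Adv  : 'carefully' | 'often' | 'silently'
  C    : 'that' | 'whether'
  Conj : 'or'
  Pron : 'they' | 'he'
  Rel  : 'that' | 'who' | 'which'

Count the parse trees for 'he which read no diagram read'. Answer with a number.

[S [NP [NP [Pron he]] [RelC [Rel which] [VP [V read] [NP [Det no] [N diagram]]]]] [VP [V read]]]
No rule offers an alternative attachment or grouping for any span, so this is the only derivation.

1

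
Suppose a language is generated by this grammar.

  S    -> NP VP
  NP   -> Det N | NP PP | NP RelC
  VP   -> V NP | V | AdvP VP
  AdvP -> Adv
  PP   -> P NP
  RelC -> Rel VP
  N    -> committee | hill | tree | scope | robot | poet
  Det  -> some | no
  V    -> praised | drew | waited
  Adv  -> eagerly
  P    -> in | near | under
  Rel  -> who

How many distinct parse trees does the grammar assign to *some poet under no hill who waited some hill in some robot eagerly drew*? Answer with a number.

5

Two of the 5 distinct bracketings:
[S [NP [NP [Det some] [N poet]] [PP [P under] [NP [NP [NP [Det no] [N hill]] [RelC [Rel who] [VP [V waited] [NP [Det some] [N hill]]]]] [PP [P in] [NP [Det some] [N robot]]]]]] [VP [AdvP [Adv eagerly]] [VP [V drew]]]]
[S [NP [NP [Det some] [N poet]] [PP [P under] [NP [NP [Det no] [N hill]] [RelC [Rel who] [VP [V waited] [NP [NP [Det some] [N hill]] [PP [P in] [NP [Det some] [N robot]]]]]]]]] [VP [AdvP [Adv eagerly]] [VP [V drew]]]]
The trees differ in how a recursive rule is bracketed over the same span.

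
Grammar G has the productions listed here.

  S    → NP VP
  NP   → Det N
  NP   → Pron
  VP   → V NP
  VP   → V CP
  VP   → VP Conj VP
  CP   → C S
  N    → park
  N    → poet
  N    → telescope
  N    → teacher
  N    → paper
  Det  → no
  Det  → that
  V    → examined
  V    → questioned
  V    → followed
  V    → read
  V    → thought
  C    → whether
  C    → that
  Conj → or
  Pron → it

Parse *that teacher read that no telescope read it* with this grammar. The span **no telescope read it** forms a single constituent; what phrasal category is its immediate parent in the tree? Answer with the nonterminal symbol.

CP

[S [NP [Det that] [N teacher]] [VP [V read] [CP [C that] [S [NP [Det no] [N telescope]] [VP [V read] [NP [Pron it]]]]]]]
The span 'no telescope read it' is the S node built by S → NP VP.
Its mother is the CP built by CP → C S.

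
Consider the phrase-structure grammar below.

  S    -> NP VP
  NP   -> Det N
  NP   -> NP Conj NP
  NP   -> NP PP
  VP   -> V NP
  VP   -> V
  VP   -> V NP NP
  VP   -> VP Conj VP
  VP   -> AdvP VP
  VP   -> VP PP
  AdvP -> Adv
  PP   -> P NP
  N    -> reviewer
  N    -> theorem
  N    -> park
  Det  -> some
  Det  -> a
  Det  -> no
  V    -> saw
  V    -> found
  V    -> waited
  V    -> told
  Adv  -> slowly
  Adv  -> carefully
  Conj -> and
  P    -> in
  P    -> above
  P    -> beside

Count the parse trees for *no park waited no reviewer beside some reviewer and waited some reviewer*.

The two bracketings:
[S [NP [Det no] [N park]] [VP [VP [V waited] [NP [NP [Det no] [N reviewer]] [PP [P beside] [NP [Det some] [N reviewer]]]]] [Conj and] [VP [V waited] [NP [Det some] [N reviewer]]]]]
[S [NP [Det no] [N park]] [VP [VP [VP [V waited] [NP [Det no] [N reviewer]]] [PP [P beside] [NP [Det some] [N reviewer]]]] [Conj and] [VP [V waited] [NP [Det some] [N reviewer]]]]]
The difference turns on whether NP → NP PP is used at the relevant span, versus an alternative expansion of NP.

2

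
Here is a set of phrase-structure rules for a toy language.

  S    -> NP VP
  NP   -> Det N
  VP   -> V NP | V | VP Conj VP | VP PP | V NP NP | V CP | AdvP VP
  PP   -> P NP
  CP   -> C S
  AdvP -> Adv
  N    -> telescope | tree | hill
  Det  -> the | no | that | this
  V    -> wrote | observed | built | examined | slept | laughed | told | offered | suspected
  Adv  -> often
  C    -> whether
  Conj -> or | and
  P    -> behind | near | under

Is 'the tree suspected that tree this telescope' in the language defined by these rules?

S
  NP
    Det: the
    N: tree
  VP
    V: suspected
    NP
      Det: that
      N: tree
    NP
      Det: this
      N: telescope
Each bracket corresponds to one application of a listed rule, so the string is derivable from S.

Grammatical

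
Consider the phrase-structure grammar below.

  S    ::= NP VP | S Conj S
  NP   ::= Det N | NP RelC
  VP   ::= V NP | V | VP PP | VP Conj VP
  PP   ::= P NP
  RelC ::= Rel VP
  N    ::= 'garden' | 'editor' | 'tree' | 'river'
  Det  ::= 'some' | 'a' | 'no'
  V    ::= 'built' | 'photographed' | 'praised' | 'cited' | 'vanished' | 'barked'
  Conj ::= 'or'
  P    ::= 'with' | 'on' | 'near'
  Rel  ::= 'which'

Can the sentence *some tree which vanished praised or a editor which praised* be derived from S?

For S → NP VP, every NP-prefix leaves a non-VP remainder: after 'some tree' the remainder is not a VP; after 'some tree which vanished' the remainder is not a VP. The alternative S rule S → S Conj S likewise has no satisfying split.

Ungrammatical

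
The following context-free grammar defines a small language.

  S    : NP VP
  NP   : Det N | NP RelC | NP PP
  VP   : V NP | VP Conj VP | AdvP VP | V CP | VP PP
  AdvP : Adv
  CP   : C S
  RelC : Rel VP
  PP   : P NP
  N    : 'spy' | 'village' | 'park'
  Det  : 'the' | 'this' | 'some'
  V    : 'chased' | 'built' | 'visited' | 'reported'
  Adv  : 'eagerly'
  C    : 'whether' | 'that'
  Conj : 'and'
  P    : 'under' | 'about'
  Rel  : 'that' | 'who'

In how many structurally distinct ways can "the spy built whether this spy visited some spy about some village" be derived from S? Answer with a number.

Two of the 3 distinct bracketings:
[S [NP [Det the] [N spy]] [VP [V built] [CP [C whether] [S [NP [Det this] [N spy]] [VP [V visited] [NP [NP [Det some] [N spy]] [PP [P about] [NP [Det some] [N village]]]]]]]]]
[S [NP [Det the] [N spy]] [VP [V built] [CP [C whether] [S [NP [Det this] [N spy]] [VP [VP [V visited] [NP [Det some] [N spy]]] [PP [P about] [NP [Det some] [N village]]]]]]]]
The difference turns on whether NP → NP PP is used at the relevant span, versus an alternative expansion of NP.

3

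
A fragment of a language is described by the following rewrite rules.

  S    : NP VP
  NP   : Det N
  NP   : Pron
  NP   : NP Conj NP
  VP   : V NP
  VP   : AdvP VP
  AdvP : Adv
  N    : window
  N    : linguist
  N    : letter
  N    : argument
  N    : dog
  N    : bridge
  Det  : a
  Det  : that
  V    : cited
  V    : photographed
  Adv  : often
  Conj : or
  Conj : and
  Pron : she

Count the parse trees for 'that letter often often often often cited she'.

[S [NP [Det that] [N letter]] [VP [AdvP [Adv often]] [VP [AdvP [Adv often]] [VP [AdvP [Adv often]] [VP [AdvP [Adv often]] [VP [V cited] [NP [Pron she]]]]]]]]
No rule offers an alternative attachment or grouping for any span, so this is the only derivation.

1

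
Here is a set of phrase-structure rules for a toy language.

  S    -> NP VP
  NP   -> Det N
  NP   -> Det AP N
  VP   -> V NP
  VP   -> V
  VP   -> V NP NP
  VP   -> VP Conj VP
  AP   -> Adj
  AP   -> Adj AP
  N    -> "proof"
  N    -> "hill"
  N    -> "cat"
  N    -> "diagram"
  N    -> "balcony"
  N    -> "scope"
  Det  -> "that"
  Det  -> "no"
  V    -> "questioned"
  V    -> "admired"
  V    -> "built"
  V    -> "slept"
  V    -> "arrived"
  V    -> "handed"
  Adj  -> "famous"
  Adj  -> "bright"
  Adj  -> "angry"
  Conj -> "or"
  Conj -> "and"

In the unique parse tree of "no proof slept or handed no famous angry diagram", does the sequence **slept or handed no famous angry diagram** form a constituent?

Yes

[S [NP [Det no] [N proof]] [VP [VP [V slept]] [Conj or] [VP [V handed] [NP [Det no] [AP [Adj famous] [AP [Adj angry]]] [N diagram]]]]]
The words 'slept or handed no famous angry diagram' are exhaustively dominated by a single VP node (built by VP → VP Conj VP), so they form a constituent.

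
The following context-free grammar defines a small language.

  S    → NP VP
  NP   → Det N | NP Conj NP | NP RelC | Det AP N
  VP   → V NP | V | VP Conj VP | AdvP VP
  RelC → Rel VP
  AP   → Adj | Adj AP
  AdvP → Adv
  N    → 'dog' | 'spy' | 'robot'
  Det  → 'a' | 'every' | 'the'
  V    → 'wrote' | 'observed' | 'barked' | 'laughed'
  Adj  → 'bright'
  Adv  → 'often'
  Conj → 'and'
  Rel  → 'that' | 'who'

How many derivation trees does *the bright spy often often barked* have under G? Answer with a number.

1

[S [NP [Det the] [AP [Adj bright]] [N spy]] [VP [AdvP [Adv often]] [VP [AdvP [Adv often]] [VP [V barked]]]]]
No rule offers an alternative attachment or grouping for any span, so this is the only derivation.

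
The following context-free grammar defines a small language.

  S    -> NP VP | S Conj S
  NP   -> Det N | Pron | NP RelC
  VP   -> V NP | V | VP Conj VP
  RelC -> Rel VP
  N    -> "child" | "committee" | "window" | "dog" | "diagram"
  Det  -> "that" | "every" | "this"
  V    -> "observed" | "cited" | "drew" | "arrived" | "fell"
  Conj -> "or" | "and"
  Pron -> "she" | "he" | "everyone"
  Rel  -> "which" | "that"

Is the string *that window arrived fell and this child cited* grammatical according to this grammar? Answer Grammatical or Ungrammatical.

For S → NP VP, the only prefix that parses as NP is 'that window', but the remainder 'arrived fell and this child cited' is not a VP under these rules. The alternative S rule S → S Conj S likewise has no satisfying split.

Ungrammatical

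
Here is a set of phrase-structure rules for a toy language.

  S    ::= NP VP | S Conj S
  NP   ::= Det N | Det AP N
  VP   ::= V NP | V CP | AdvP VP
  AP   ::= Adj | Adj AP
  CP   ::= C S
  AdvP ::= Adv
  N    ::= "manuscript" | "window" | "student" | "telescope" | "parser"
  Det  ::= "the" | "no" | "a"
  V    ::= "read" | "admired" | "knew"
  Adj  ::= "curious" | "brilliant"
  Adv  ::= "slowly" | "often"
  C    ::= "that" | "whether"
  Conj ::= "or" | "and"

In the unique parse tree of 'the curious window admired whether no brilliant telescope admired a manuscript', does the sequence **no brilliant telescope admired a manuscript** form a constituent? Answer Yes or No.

[S [NP [Det the] [AP [Adj curious]] [N window]] [VP [V admired] [CP [C whether] [S [NP [Det no] [AP [Adj brilliant]] [N telescope]] [VP [V admired] [NP [Det a] [N manuscript]]]]]]]
The words 'no brilliant telescope admired a manuscript' are exhaustively dominated by a single S node (built by S → NP VP), so they form a constituent.

Yes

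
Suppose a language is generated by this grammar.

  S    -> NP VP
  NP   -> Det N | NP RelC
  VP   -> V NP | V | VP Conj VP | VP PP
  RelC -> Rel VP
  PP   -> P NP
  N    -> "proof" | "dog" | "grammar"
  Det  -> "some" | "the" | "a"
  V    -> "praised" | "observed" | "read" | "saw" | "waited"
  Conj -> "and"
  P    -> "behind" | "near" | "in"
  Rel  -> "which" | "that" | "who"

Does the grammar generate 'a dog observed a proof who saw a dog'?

S
  NP
    Det: a
    N: dog
  VP
    V: observed
    NP
      NP
        Det: a
        N: proof
      RelC
        Rel: who
        VP
          V: saw
          NP
            Det: a
            N: dog
Every word is introduced by a lexical rule and the phrasal rules combine the resulting categories into a single S.

Grammatical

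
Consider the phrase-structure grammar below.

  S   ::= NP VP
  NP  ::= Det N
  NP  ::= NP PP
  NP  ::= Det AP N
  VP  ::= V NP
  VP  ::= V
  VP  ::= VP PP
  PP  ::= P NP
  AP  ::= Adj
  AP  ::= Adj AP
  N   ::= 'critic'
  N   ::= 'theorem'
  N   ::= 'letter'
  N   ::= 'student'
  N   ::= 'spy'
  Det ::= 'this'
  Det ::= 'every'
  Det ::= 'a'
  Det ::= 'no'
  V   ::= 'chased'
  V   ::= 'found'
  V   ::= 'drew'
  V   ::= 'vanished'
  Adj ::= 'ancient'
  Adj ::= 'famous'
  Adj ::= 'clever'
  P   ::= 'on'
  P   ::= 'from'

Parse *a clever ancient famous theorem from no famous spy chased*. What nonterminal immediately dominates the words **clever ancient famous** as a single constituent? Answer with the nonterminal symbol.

AP

S
  NP
    NP
      Det: a
      AP
        Adj: clever
        AP
          Adj: ancient
          AP
            Adj: famous
      N: theorem
    PP
      P: from
      NP
        Det: no
        AP
          Adj: famous
        N: spy
  VP
    V: chased
The span 'clever ancient famous' is the AP node built by AP → Adj AP.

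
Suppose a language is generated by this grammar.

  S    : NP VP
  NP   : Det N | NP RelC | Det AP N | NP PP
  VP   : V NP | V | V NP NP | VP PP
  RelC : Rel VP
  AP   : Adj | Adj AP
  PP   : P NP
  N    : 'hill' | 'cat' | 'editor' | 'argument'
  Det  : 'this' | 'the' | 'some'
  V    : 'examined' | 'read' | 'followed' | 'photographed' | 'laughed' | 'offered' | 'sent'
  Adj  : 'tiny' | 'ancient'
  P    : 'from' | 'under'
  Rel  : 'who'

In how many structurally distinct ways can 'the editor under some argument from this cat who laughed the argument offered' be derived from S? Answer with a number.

5

Two of the 5 distinct bracketings:
[S [NP [NP [NP [Det the] [N editor]] [PP [P under] [NP [NP [Det some] [N argument]] [PP [P from] [NP [Det this] [N cat]]]]]] [RelC [Rel who] [VP [V laughed] [NP [Det the] [N argument]]]]] [VP [V offered]]]
[S [NP [NP [NP [NP [Det the] [N editor]] [PP [P under] [NP [Det some] [N argument]]]] [PP [P from] [NP [Det this] [N cat]]]] [RelC [Rel who] [VP [V laughed] [NP [Det the] [N argument]]]]] [VP [V offered]]]
The trees differ in how a recursive rule is bracketed over the same span.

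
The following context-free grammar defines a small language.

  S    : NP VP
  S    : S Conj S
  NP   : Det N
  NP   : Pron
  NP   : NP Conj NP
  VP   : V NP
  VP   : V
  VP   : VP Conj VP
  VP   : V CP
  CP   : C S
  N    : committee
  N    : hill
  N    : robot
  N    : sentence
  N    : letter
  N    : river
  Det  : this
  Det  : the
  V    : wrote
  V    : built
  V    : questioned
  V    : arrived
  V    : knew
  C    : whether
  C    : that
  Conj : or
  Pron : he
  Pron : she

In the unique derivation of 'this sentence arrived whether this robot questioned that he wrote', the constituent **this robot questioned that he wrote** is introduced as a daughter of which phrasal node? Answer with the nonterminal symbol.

S
  NP
    Det: this
    N: sentence
  VP
    V: arrived
    CP
      C: whether
      S
        NP
          Det: this
          N: robot
        VP
          V: questioned
          CP
            C: that
            S
              NP
                Pron: he
              VP
                V: wrote
The span 'this robot questioned that he wrote' is the S node built by S → NP VP.
Its mother is the CP built by CP → C S.

CP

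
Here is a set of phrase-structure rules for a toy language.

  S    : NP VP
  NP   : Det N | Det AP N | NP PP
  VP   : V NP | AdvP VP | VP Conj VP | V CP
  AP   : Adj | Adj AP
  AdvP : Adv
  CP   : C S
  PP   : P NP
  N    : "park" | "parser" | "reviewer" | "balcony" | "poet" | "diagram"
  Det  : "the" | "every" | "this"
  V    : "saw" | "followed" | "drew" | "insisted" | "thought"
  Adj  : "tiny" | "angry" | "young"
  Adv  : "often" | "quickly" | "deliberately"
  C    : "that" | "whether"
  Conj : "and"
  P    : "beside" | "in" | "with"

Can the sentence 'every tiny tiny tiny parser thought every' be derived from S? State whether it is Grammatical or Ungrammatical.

Ungrammatical

For S → NP VP, the only prefix that parses as NP is 'every tiny tiny tiny parser', but the remainder 'thought every' is not a VP under these rules.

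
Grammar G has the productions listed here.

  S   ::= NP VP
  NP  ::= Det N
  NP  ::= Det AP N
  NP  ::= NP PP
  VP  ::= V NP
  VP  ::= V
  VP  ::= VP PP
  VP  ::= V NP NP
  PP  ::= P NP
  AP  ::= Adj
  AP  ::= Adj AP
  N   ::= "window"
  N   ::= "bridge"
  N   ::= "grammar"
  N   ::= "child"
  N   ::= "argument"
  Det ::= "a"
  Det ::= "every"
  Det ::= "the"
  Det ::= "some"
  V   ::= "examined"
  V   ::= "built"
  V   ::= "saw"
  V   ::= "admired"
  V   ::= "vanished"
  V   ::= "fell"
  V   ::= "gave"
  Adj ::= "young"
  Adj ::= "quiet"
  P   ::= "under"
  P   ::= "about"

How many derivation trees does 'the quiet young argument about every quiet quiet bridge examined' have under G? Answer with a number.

[S [NP [NP [Det the] [AP [Adj quiet] [AP [Adj young]]] [N argument]] [PP [P about] [NP [Det every] [AP [Adj quiet] [AP [Adj quiet]]] [N bridge]]]] [VP [V examined]]]
No rule offers an alternative attachment or grouping for any span, so this is the only derivation.

1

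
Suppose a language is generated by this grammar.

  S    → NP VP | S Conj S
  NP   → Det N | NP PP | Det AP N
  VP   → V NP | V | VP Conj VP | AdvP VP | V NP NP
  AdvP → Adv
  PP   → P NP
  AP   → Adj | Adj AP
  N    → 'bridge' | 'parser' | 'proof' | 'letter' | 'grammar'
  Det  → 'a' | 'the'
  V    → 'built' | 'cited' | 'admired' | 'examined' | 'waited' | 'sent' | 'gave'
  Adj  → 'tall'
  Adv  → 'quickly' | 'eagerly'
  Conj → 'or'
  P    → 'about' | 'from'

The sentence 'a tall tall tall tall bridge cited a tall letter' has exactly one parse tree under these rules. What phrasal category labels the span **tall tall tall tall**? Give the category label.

[S [NP [Det a] [AP [Adj tall] [AP [Adj tall] [AP [Adj tall] [AP [Adj tall]]]]] [N bridge]] [VP [V cited] [NP [Det a] [AP [Adj tall]] [N letter]]]]
The span 'tall tall tall tall' is the AP node built by AP → Adj AP.

AP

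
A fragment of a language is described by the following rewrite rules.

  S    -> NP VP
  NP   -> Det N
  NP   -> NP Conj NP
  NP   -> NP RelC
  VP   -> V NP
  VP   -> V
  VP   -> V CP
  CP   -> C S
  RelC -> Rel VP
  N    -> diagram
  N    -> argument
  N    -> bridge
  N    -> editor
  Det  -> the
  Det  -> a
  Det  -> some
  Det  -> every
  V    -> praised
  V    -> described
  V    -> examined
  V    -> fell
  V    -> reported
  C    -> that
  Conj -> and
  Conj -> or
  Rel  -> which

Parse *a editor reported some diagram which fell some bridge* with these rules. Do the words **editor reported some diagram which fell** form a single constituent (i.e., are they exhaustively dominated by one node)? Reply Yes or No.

No

[S [NP [Det a] [N editor]] [VP [V reported] [NP [NP [Det some] [N diagram]] [RelC [Rel which] [VP [V fell] [NP [Det some] [N bridge]]]]]]]
The smallest constituent containing 'editor reported some diagram which fell' is the S spanning 'a editor reported some diagram which fell some bridge'; no single node in the tree dominates exactly the given words.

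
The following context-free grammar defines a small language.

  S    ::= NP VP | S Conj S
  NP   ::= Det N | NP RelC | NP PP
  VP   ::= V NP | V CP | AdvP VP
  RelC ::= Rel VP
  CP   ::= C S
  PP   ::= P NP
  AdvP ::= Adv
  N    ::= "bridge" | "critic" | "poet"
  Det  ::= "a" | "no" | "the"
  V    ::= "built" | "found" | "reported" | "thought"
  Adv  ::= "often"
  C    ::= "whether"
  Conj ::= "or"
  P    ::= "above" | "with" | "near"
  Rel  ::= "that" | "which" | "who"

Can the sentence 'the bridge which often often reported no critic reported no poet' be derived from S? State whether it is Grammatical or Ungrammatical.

S
  NP
    NP
      Det: the
      N: bridge
    RelC
      Rel: which
      VP
        AdvP
          Adv: often
        VP
          AdvP
            Adv: often
          VP
            V: reported
            NP
              Det: no
              N: critic
  VP
    V: reported
    NP
      Det: no
      N: poet
Each bracket corresponds to one application of a listed rule, so the string is derivable from S.

Grammatical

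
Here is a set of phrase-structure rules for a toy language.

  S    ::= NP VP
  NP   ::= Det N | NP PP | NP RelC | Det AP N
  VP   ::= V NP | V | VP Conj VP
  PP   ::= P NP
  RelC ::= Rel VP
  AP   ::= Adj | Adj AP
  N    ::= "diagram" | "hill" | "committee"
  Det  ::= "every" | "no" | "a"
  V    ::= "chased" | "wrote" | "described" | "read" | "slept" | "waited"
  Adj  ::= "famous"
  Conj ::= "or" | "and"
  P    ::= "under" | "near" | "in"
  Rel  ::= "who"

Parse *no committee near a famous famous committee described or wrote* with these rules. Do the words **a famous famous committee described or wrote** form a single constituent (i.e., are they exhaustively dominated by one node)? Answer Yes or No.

[S [NP [NP [Det no] [N committee]] [PP [P near] [NP [Det a] [AP [Adj famous] [AP [Adj famous]]] [N committee]]]] [VP [VP [V described]] [Conj or] [VP [V wrote]]]]
The smallest constituent containing 'a famous famous committee described or wrote' is the S spanning 'no committee near a famous famous committee described or wrote'; no single node in the tree dominates exactly the given words.

No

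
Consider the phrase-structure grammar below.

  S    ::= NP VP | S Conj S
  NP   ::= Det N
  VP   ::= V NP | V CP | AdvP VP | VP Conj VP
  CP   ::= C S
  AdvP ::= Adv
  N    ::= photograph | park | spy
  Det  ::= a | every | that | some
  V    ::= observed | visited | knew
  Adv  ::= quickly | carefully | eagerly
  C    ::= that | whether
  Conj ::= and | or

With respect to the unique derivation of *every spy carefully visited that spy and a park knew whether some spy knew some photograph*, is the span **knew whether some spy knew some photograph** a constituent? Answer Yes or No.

[S [S [NP [Det every] [N spy]] [VP [AdvP [Adv carefully]] [VP [V visited] [NP [Det that] [N spy]]]]] [Conj and] [S [NP [Det a] [N park]] [VP [V knew] [CP [C whether] [S [NP [Det some] [N spy]] [VP [V knew] [NP [Det some] [N photograph]]]]]]]]
The words 'knew whether some spy knew some photograph' are exhaustively dominated by a single VP node (built by VP → V CP), so they form a constituent.

Yes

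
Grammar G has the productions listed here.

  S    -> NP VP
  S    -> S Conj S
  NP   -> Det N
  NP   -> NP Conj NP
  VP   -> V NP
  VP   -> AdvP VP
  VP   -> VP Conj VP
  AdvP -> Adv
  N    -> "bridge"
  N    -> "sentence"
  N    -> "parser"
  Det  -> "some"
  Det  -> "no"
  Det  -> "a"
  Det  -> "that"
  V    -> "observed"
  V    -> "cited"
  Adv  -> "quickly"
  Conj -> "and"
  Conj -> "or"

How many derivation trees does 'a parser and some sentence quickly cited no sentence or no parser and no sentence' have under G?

The two bracketings:
[S [NP [NP [Det a] [N parser]] [Conj and] [NP [Det some] [N sentence]]] [VP [AdvP [Adv quickly]] [VP [V cited] [NP [NP [Det no] [N sentence]] [Conj or] [NP [NP [Det no] [N parser]] [Conj and] [NP [Det no] [N sentence]]]]]]]
[S [NP [NP [Det a] [N parser]] [Conj and] [NP [Det some] [N sentence]]] [VP [AdvP [Adv quickly]] [VP [V cited] [NP [NP [NP [Det no] [N sentence]] [Conj or] [NP [Det no] [N parser]]] [Conj and] [NP [Det no] [N sentence]]]]]]
The trees differ in how a recursive rule is bracketed over the same span.

2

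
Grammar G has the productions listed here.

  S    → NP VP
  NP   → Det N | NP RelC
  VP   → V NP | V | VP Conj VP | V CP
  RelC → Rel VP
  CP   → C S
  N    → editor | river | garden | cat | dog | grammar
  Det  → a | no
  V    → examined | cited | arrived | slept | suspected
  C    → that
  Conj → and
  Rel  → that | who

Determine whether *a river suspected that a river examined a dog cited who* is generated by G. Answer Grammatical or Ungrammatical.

For S → NP VP, the only prefix that parses as NP is 'a river', but the remainder 'suspected that a river examined a dog cited who' is not a VP under these rules.

Ungrammatical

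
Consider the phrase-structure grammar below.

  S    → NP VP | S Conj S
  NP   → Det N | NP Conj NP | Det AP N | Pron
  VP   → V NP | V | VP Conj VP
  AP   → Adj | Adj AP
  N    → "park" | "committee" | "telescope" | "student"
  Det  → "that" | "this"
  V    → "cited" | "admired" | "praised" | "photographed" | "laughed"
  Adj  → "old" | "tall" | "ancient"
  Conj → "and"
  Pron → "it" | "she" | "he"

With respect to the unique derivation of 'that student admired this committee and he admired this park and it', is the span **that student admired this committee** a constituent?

[S [S [NP [Det that] [N student]] [VP [V admired] [NP [Det this] [N committee]]]] [Conj and] [S [NP [Pron he]] [VP [V admired] [NP [NP [Det this] [N park]] [Conj and] [NP [Pron it]]]]]]
The words 'that student admired this committee' are exhaustively dominated by a single S node (built by S → NP VP), so they form a constituent.

Yes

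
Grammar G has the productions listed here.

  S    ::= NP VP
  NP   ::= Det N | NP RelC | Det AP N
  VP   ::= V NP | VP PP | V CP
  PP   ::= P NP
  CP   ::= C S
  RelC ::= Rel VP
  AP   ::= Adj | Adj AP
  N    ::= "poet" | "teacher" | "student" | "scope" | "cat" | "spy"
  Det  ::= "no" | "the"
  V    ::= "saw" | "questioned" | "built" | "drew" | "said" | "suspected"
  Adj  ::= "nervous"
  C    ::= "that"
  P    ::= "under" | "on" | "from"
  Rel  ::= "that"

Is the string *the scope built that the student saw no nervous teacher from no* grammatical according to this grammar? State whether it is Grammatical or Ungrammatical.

Ungrammatical

For S → NP VP, the only prefix that parses as NP is 'the scope', but the remainder 'built that the student saw no nervous teacher from no' is not a VP under these rules.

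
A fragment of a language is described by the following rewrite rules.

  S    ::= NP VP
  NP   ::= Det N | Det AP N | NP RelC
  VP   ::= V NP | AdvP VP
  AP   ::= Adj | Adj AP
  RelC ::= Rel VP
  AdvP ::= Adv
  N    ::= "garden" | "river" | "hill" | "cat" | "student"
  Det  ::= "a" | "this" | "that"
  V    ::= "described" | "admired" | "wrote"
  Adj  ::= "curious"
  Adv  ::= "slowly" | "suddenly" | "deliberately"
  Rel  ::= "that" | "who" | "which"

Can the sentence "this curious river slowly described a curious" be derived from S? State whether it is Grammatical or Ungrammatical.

Ungrammatical

For S → NP VP, the only prefix that parses as NP is 'this curious river', but the remainder 'slowly described a curious' is not a VP under these rules.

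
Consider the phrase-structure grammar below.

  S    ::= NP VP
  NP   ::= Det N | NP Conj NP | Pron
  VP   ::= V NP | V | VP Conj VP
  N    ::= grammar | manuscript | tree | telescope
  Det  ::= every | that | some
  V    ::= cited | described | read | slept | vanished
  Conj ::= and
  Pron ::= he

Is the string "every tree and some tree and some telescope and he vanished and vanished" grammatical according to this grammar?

Grammatical

[S [NP [NP [Det every] [N tree]] [Conj and] [NP [NP [Det some] [N tree]] [Conj and] [NP [NP [Det some] [N telescope]] [Conj and] [NP [Pron he]]]]] [VP [VP [V vanished]] [Conj and] [VP [V vanished]]]]
Each bracket corresponds to one application of a listed rule, so the string is derivable from S.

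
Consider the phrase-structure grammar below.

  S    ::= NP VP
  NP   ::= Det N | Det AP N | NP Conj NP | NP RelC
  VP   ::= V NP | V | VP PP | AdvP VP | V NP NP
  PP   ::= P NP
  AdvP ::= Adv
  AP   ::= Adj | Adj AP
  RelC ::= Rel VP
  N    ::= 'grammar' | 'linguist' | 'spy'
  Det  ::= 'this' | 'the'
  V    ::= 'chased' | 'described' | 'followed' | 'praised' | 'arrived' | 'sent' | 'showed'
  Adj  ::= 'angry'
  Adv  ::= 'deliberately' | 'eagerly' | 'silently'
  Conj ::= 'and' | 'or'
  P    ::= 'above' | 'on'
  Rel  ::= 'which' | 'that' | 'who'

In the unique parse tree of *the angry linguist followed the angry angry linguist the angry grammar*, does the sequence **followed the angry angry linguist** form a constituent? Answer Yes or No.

[S [NP [Det the] [AP [Adj angry]] [N linguist]] [VP [V followed] [NP [Det the] [AP [Adj angry] [AP [Adj angry]]] [N linguist]] [NP [Det the] [AP [Adj angry]] [N grammar]]]]
The smallest constituent containing 'followed the angry angry linguist' is the VP spanning 'followed the angry angry linguist the angry grammar'; no single node in the tree dominates exactly the given words.

No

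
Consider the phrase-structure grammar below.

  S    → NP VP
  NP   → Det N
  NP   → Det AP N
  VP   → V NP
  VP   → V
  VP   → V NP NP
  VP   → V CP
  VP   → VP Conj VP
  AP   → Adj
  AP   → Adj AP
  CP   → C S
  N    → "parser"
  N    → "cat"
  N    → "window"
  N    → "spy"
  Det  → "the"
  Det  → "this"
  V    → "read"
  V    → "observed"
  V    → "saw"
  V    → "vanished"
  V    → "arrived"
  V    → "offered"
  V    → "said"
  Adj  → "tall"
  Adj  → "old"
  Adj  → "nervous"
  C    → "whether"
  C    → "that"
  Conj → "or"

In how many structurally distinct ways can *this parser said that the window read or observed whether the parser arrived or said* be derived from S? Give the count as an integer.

Two of the 7 distinct bracketings:
[S [NP [Det this] [N parser]] [VP [V said] [CP [C that] [S [NP [Det the] [N window]] [VP [VP [V read]] [Conj or] [VP [V observed] [CP [C whether] [S [NP [Det the] [N parser]] [VP [VP [V arrived]] [Conj or] [VP [V said]]]]]]]]]]]
[S [NP [Det this] [N parser]] [VP [V said] [CP [C that] [S [NP [Det the] [N window]] [VP [VP [V read]] [Conj or] [VP [VP [V observed] [CP [C whether] [S [NP [Det the] [N parser]] [VP [V arrived]]]]] [Conj or] [VP [V said]]]]]]]]
The trees differ in how a recursive rule is bracketed over the same span.

7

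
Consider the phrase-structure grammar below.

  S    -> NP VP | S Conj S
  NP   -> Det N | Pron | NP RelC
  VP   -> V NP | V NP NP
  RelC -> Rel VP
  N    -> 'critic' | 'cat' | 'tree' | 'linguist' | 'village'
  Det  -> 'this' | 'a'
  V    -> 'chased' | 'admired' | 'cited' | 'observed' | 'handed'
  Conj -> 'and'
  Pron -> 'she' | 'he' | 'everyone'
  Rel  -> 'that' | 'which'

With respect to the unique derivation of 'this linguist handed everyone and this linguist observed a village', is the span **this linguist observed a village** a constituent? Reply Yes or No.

[S [S [NP [Det this] [N linguist]] [VP [V handed] [NP [Pron everyone]]]] [Conj and] [S [NP [Det this] [N linguist]] [VP [V observed] [NP [Det a] [N village]]]]]
The words 'this linguist observed a village' are exhaustively dominated by a single S node (built by S → NP VP), so they form a constituent.

Yes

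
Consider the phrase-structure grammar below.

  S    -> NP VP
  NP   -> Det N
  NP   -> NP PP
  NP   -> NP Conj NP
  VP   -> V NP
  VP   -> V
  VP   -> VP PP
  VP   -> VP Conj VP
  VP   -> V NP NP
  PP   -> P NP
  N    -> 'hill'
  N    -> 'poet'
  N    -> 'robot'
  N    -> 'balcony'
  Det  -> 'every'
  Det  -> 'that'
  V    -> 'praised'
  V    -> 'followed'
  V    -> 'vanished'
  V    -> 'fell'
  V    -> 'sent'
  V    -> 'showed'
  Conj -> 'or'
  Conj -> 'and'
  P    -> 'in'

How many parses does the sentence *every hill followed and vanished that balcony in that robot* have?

3

Two of the 3 distinct bracketings:
[S [NP [Det every] [N hill]] [VP [VP [VP [V followed]] [Conj and] [VP [V vanished] [NP [Det that] [N balcony]]]] [PP [P in] [NP [Det that] [N robot]]]]]
[S [NP [Det every] [N hill]] [VP [VP [V followed]] [Conj and] [VP [V vanished] [NP [NP [Det that] [N balcony]] [PP [P in] [NP [Det that] [N robot]]]]]]]
The difference turns on whether NP → NP PP is used at the relevant span, versus an alternative expansion of NP.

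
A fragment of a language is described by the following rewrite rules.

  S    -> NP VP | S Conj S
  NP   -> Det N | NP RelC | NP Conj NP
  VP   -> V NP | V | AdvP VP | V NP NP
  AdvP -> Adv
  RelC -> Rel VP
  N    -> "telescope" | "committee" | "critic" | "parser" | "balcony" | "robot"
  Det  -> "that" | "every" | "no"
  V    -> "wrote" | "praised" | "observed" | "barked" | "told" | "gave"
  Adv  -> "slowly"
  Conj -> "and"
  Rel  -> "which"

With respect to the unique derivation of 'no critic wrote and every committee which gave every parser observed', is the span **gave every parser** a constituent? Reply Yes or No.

Yes

[S [S [NP [Det no] [N critic]] [VP [V wrote]]] [Conj and] [S [NP [NP [Det every] [N committee]] [RelC [Rel which] [VP [V gave] [NP [Det every] [N parser]]]]] [VP [V observed]]]]
The words 'gave every parser' are exhaustively dominated by a single VP node (built by VP → V NP), so they form a constituent.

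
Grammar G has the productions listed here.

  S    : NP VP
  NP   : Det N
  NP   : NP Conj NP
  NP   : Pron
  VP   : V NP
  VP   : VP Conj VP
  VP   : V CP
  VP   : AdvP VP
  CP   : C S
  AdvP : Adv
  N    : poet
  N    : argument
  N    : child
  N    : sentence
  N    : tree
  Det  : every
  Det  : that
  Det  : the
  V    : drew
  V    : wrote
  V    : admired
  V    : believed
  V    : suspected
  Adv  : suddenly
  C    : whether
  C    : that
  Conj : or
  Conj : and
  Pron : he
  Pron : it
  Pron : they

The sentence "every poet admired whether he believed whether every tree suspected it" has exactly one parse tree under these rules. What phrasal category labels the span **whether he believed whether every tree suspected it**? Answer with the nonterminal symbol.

[S [NP [Det every] [N poet]] [VP [V admired] [CP [C whether] [S [NP [Pron he]] [VP [V believed] [CP [C whether] [S [NP [Det every] [N tree]] [VP [V suspected] [NP [Pron it]]]]]]]]]]
The span 'whether he believed whether every tree suspected it' is the CP node built by CP → C S.

CP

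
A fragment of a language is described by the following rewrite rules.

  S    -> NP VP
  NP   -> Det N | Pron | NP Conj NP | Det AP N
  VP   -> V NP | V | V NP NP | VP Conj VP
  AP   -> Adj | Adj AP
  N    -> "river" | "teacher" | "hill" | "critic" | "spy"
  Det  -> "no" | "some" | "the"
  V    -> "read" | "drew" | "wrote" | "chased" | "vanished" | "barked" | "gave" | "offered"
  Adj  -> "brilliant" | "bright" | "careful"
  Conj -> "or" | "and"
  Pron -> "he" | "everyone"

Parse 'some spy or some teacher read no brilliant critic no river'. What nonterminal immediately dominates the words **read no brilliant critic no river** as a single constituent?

[S [NP [NP [Det some] [N spy]] [Conj or] [NP [Det some] [N teacher]]] [VP [V read] [NP [Det no] [AP [Adj brilliant]] [N critic]] [NP [Det no] [N river]]]]
The span 'read no brilliant critic no river' is the VP node built by VP → V NP NP.

VP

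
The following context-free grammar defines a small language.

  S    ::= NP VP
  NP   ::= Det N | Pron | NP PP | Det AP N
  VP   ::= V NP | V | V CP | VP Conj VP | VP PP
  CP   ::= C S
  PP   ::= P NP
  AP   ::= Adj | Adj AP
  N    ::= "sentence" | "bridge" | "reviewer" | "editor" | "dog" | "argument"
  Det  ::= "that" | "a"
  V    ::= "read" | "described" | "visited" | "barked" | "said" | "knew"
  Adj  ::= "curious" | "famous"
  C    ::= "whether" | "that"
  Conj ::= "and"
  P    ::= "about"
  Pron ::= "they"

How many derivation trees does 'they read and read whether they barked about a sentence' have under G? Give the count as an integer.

Two of the 3 distinct bracketings:
[S [NP [Pron they]] [VP [VP [V read]] [Conj and] [VP [V read] [CP [C whether] [S [NP [Pron they]] [VP [VP [V barked]] [PP [P about] [NP [Det a] [N sentence]]]]]]]]]
[S [NP [Pron they]] [VP [VP [V read]] [Conj and] [VP [VP [V read] [CP [C whether] [S [NP [Pron they]] [VP [V barked]]]]] [PP [P about] [NP [Det a] [N sentence]]]]]]
The trees differ in how a recursive rule is bracketed over the same span.

3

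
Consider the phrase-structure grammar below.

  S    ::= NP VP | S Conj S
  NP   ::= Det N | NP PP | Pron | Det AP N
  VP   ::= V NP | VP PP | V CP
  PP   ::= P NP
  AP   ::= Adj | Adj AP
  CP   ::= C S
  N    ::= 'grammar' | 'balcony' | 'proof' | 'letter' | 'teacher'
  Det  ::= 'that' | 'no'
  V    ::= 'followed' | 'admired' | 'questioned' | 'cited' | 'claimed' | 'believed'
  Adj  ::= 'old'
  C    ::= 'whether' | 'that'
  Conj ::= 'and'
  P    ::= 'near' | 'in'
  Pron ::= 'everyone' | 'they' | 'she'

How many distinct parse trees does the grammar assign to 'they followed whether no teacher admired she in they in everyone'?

Two of the 9 distinct bracketings:
[S [NP [Pron they]] [VP [VP [V followed] [CP [C whether] [S [NP [Det no] [N teacher]] [VP [V admired] [NP [Pron she]]]]]] [PP [P in] [NP [NP [Pron they]] [PP [P in] [NP [Pron everyone]]]]]]]
[S [NP [Pron they]] [VP [VP [VP [V followed] [CP [C whether] [S [NP [Det no] [N teacher]] [VP [V admired] [NP [Pron she]]]]]] [PP [P in] [NP [Pron they]]]] [PP [P in] [NP [Pron everyone]]]]]
The difference turns on whether NP → NP PP is used at the relevant span, versus an alternative expansion of NP.

9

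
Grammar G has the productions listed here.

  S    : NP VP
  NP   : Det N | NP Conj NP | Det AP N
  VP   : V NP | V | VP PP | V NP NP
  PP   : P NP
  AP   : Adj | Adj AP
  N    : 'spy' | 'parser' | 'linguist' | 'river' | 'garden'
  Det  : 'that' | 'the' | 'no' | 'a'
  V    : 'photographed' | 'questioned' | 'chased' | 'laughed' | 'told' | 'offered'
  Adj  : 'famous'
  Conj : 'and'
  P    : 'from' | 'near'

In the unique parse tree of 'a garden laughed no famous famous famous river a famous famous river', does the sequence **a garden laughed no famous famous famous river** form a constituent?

[S [NP [Det a] [N garden]] [VP [V laughed] [NP [Det no] [AP [Adj famous] [AP [Adj famous] [AP [Adj famous]]]] [N river]] [NP [Det a] [AP [Adj famous] [AP [Adj famous]]] [N river]]]]
The smallest constituent containing 'a garden laughed no famous famous famous river' is the S spanning 'a garden laughed no famous famous famous river a famous famous river'; no single node in the tree dominates exactly the given words.

No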